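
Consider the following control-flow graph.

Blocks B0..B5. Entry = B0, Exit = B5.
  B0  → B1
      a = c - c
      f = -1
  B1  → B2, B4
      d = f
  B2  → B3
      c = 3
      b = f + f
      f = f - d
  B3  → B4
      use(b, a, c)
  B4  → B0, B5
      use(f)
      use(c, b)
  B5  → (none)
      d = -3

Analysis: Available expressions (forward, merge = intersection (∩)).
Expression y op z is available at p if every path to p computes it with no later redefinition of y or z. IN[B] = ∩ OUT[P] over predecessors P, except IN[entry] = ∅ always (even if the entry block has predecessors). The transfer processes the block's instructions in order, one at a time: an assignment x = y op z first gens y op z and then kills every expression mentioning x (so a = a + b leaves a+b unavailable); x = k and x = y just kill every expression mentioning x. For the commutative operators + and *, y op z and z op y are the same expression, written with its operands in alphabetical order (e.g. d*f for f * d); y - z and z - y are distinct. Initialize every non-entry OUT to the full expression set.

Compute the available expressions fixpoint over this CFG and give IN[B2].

Answer: {c-c}

Working:
Per-block solution:
  B0: | IN={} | OUT={c-c}
  B1: | IN={c-c} | OUT={c-c}
  B2: | IN={c-c} | OUT={}
  B3: | IN={} | OUT={}
  B4: | IN={} | OUT={}
  B5: | IN={} | OUT={}

Merge at B2: IN[B2] = OUT[B1] = {c-c}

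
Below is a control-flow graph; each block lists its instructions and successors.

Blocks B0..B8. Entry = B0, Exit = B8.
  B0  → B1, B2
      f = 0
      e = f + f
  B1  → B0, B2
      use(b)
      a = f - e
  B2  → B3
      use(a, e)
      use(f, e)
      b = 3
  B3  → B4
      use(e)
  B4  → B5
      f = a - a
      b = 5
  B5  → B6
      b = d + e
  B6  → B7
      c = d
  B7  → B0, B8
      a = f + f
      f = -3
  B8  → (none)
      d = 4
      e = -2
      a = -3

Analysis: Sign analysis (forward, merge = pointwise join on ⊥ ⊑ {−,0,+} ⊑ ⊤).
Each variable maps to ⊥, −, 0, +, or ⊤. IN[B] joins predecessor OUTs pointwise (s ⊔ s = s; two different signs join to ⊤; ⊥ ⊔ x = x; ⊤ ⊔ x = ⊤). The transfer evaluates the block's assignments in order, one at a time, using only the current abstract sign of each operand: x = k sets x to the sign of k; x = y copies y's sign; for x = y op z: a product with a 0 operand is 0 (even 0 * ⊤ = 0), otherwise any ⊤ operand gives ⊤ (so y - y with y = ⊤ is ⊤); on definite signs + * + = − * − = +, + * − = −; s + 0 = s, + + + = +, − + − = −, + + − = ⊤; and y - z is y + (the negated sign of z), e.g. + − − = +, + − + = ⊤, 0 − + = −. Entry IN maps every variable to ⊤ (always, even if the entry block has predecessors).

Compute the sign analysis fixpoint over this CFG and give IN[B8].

Per-block solution:
  B0: | IN=(all ⊤) | OUT={e:0, f:0; rest ⊤}
  B1: | IN={e:0, f:0; rest ⊤} | OUT={a:0, e:0, f:0; rest ⊤}
  B2: | IN={e:0, f:0; rest ⊤} | OUT={b:+, e:0, f:0; rest ⊤}
  B3: | IN={b:+, e:0, f:0; rest ⊤} | OUT={b:+, e:0, f:0; rest ⊤}
  B4: | IN={b:+, e:0, f:0; rest ⊤} | OUT={b:+, e:0; rest ⊤}
  B5: | IN={b:+, e:0; rest ⊤} | OUT={e:0; rest ⊤}
  B6: | IN={e:0; rest ⊤} | OUT={e:0; rest ⊤}
  B7: | IN={e:0; rest ⊤} | OUT={e:0, f:-; rest ⊤}
  B8: | IN={e:0, f:-; rest ⊤} | OUT={a:-, d:+, e:-, f:-; rest ⊤}

Merge at B8: IN[B8] = OUT[B7] = {a: ⊤, b: ⊤, c: ⊤, d: ⊤, e: 0, f: -}

Answer: {a: ⊤, b: ⊤, c: ⊤, d: ⊤, e: 0, f: -}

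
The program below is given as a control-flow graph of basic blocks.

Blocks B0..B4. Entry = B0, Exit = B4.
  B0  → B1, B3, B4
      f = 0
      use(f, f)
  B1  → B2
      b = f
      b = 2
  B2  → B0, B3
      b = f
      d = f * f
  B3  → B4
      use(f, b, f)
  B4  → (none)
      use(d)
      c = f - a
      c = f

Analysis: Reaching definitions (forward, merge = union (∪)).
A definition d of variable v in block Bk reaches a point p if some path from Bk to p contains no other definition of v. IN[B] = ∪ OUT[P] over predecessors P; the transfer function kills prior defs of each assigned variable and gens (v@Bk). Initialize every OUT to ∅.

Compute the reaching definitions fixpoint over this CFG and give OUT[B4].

Answer: {b@B2, c@B4, d@B2, f@B0}

Trace:
Per-block solution:
  B0:  IN={b@B2, d@B2, f@B0}  OUT={b@B2, d@B2, f@B0}
  B1:  IN={b@B2, d@B2, f@B0}  OUT={b@B1, d@B2, f@B0}
  B2:  IN={b@B1, d@B2, f@B0}  OUT={b@B2, d@B2, f@B0}
  B3:  IN={b@B2, d@B2, f@B0}  OUT={b@B2, d@B2, f@B0}
  B4:  IN={b@B2, d@B2, f@B0}  OUT={b@B2, c@B4, d@B2, f@B0}

Merge at B4: IN[B4] = OUT[B0] ⊔ OUT[B3] = {b@B2, d@B2, f@B0}
Applying B4's transfer function to that IN value gives OUT[B4] (row B4 above).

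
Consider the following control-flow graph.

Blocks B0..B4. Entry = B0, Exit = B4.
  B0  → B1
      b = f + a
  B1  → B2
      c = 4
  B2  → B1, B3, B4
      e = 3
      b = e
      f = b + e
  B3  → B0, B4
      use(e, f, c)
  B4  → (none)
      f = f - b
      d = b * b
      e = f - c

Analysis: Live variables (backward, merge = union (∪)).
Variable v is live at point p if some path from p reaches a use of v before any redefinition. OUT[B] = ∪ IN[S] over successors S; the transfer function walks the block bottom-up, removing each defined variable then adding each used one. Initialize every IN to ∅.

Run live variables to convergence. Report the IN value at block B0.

Fixpoint table:
  B0:  IN={a, f}  OUT={a}
  B1:  IN={a}  OUT={a, c}
  B2:  IN={a, c}  OUT={a, b, c, e, f}
  B3:  IN={a, b, c, e, f}  OUT={a, b, c, f}
  B4:  IN={b, c, f}  OUT={}

Merge at B0: OUT[B0] = IN[B1] = {a}
Applying B0's transfer function to that OUT value gives IN[B0] (row B0 above).

Answer: {a, f}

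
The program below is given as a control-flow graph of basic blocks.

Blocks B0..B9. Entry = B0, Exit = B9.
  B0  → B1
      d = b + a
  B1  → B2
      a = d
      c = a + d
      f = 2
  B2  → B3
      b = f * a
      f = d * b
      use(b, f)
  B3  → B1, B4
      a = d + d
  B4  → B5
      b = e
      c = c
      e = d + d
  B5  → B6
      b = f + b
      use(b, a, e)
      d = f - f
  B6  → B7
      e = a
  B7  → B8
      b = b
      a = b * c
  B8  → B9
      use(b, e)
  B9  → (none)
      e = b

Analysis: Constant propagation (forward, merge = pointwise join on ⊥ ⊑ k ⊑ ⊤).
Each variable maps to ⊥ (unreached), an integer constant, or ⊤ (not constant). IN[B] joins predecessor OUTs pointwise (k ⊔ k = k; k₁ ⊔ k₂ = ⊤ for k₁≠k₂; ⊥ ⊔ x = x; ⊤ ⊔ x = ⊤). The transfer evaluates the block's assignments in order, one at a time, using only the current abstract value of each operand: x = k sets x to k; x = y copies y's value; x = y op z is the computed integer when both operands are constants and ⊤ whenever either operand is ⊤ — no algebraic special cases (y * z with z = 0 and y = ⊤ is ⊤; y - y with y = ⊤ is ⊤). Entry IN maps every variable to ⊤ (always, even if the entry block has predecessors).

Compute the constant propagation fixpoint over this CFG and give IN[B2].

Answer: {a: ⊤, b: ⊤, c: ⊤, d: ⊤, e: ⊤, f: 2}

Working:
Per-block solution:
  B0:  IN=(all ⊤)  OUT=(all ⊤)
  B1:  IN=(all ⊤)  OUT={f:2; rest ⊤}
  B2:  IN={f:2; rest ⊤}  OUT=(all ⊤)
  B3:  IN=(all ⊤)  OUT=(all ⊤)
  B4:  IN=(all ⊤)  OUT=(all ⊤)
  B5:  IN=(all ⊤)  OUT=(all ⊤)
  B6:  IN=(all ⊤)  OUT=(all ⊤)
  B7:  IN=(all ⊤)  OUT=(all ⊤)
  B8:  IN=(all ⊤)  OUT=(all ⊤)
  B9:  IN=(all ⊤)  OUT=(all ⊤)

Merge at B2: IN[B2] = OUT[B1] = {a: ⊤, b: ⊤, c: ⊤, d: ⊤, e: ⊤, f: 2}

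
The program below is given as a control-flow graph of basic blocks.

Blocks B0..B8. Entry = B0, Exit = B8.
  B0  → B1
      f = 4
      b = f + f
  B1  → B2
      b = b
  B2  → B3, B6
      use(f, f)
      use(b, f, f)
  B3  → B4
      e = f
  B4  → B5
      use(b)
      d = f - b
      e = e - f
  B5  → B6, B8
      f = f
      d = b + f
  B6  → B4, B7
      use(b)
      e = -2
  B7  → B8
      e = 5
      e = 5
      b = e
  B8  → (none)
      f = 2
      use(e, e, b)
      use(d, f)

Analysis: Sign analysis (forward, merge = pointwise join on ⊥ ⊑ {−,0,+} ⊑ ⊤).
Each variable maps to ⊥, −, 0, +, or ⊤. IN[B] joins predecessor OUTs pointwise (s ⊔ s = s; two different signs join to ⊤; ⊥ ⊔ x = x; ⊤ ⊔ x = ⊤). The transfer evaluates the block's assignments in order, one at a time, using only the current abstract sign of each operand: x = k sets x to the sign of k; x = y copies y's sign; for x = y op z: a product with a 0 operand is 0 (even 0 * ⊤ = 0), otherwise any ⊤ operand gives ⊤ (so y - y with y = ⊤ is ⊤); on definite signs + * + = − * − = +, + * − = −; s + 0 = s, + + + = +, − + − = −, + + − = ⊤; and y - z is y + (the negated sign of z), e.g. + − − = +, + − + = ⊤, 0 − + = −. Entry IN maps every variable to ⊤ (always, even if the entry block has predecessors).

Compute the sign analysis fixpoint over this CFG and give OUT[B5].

Answer: {a: ⊤, b: +, c: ⊤, d: +, e: ⊤, f: +}

Trace:
Converged values:
  B0:   IN=(all ⊤)   OUT={b:+, f:+; rest ⊤}
  B1:   IN={b:+, f:+; rest ⊤}   OUT={b:+, f:+; rest ⊤}
  B2:   IN={b:+, f:+; rest ⊤}   OUT={b:+, f:+; rest ⊤}
  B3:   IN={b:+, f:+; rest ⊤}   OUT={b:+, e:+, f:+; rest ⊤}
  B4:   IN={b:+, f:+; rest ⊤}   OUT={b:+, f:+; rest ⊤}
  B5:   IN={b:+, f:+; rest ⊤}   OUT={b:+, d:+, f:+; rest ⊤}
  B6:   IN={b:+, f:+; rest ⊤}   OUT={b:+, e:-, f:+; rest ⊤}
  B7:   IN={b:+, e:-, f:+; rest ⊤}   OUT={b:+, e:+, f:+; rest ⊤}
  B8:   IN={b:+, f:+; rest ⊤}   OUT={b:+, f:+; rest ⊤}

Merge at B5: IN[B5] = OUT[B4] = {a: ⊤, b: +, c: ⊤, d: ⊤, e: ⊤, f: +}
Applying B5's transfer function to that IN value gives OUT[B5] (row B5 above).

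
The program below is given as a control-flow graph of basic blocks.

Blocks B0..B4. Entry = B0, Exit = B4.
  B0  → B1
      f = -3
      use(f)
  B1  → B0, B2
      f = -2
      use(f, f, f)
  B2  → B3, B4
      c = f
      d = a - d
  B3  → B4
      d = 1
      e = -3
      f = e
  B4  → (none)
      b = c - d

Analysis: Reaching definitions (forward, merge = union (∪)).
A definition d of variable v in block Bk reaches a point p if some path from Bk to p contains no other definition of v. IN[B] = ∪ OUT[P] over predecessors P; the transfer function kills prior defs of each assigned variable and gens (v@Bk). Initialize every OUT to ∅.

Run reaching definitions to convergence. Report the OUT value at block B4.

Answer: {b@B4, c@B2, d@B2, d@B3, e@B3, f@B1, f@B3}

Derivation:
Fixpoint table:
  B0: | IN={f@B1} | OUT={f@B0}
  B1: | IN={f@B0} | OUT={f@B1}
  B2: | IN={f@B1} | OUT={c@B2, d@B2, f@B1}
  B3: | IN={c@B2, d@B2, f@B1} | OUT={c@B2, d@B3, e@B3, f@B3}
  B4: | IN={c@B2, d@B2, d@B3, e@B3, f@B1, f@B3} | OUT={b@B4, c@B2, d@B2, d@B3, e@B3, f@B1, f@B3}

Merge at B4: IN[B4] = OUT[B2] ⊔ OUT[B3] = {c@B2, d@B2, d@B3, e@B3, f@B1, f@B3}
Applying B4's transfer function to that IN value gives OUT[B4] (row B4 above).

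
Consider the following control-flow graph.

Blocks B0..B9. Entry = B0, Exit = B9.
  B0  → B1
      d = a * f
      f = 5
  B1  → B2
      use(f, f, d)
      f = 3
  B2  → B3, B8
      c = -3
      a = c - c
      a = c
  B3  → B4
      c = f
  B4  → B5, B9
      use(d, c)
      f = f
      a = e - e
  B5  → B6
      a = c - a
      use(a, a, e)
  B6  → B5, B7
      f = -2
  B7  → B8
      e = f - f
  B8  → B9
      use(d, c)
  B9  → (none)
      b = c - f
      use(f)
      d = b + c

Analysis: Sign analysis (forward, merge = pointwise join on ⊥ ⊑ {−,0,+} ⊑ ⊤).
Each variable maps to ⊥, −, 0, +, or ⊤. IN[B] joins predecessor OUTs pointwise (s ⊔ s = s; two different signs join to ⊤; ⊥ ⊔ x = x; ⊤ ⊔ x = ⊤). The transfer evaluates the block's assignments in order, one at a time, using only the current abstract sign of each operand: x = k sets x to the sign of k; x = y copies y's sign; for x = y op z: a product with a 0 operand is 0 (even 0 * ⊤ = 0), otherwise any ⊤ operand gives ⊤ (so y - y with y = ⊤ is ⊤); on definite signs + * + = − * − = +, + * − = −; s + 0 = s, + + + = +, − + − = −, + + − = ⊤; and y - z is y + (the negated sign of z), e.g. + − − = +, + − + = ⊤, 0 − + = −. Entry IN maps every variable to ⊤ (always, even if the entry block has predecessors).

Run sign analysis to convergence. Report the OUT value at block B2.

Answer: {a: -, b: ⊤, c: -, d: ⊤, e: ⊤, f: +}

Trace:
Converged values:
  B0: | IN=(all ⊤) | OUT={f:+; rest ⊤}
  B1: | IN={f:+; rest ⊤} | OUT={f:+; rest ⊤}
  B2: | IN={f:+; rest ⊤} | OUT={a:-, c:-, f:+; rest ⊤}
  B3: | IN={a:-, c:-, f:+; rest ⊤} | OUT={a:-, c:+, f:+; rest ⊤}
  B4: | IN={a:-, c:+, f:+; rest ⊤} | OUT={c:+, f:+; rest ⊤}
  B5: | IN={c:+; rest ⊤} | OUT={c:+; rest ⊤}
  B6: | IN={c:+; rest ⊤} | OUT={c:+, f:-; rest ⊤}
  B7: | IN={c:+, f:-; rest ⊤} | OUT={c:+, f:-; rest ⊤}
  B8: | IN=(all ⊤) | OUT=(all ⊤)
  B9: | IN=(all ⊤) | OUT=(all ⊤)

Merge at B2: IN[B2] = OUT[B1] = {a: ⊤, b: ⊤, c: ⊤, d: ⊤, e: ⊤, f: +}
Applying B2's transfer function to that IN value gives OUT[B2] (row B2 above).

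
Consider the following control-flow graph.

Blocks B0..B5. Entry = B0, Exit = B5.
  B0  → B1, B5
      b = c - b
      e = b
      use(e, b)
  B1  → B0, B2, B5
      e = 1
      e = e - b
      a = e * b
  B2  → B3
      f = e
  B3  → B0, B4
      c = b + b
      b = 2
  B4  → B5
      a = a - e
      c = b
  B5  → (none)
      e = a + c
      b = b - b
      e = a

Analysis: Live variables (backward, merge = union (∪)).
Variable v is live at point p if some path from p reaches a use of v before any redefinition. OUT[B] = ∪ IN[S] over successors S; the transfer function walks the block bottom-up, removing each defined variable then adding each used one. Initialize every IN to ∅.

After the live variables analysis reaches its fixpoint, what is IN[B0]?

Answer: {a, b, c}

Derivation:
Converged values:
  B0: | IN={a, b, c} | OUT={a, b, c}
  B1: | IN={b, c} | OUT={a, b, c, e}
  B2: | IN={a, b, e} | OUT={a, b, e}
  B3: | IN={a, b, e} | OUT={a, b, c, e}
  B4: | IN={a, b, e} | OUT={a, b, c}
  B5: | IN={a, b, c} | OUT={}

Merge at B0: OUT[B0] = IN[B1] ⊔ IN[B5] = {a, b, c}
Applying B0's transfer function to that OUT value gives IN[B0] (row B0 above).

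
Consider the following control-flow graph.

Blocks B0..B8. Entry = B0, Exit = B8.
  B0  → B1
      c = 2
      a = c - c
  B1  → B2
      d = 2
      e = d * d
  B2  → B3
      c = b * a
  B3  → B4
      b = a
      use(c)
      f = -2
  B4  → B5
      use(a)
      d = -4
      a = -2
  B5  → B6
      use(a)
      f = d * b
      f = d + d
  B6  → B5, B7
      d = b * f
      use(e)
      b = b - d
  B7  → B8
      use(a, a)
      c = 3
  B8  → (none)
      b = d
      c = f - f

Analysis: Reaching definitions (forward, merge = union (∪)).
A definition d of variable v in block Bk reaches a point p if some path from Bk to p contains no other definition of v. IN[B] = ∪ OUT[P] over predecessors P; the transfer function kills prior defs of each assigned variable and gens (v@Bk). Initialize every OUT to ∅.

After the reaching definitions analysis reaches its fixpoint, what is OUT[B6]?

Converged values:
  B0: | IN={} | OUT={a@B0, c@B0}
  B1: | IN={a@B0, c@B0} | OUT={a@B0, c@B0, d@B1, e@B1}
  B2: | IN={a@B0, c@B0, d@B1, e@B1} | OUT={a@B0, c@B2, d@B1, e@B1}
  B3: | IN={a@B0, c@B2, d@B1, e@B1} | OUT={a@B0, b@B3, c@B2, d@B1, e@B1, f@B3}
  B4: | IN={a@B0, b@B3, c@B2, d@B1, e@B1, f@B3} | OUT={a@B4, b@B3, c@B2, d@B4, e@B1, f@B3}
  B5: | IN={a@B4, b@B3, b@B6, c@B2, d@B4, d@B6, e@B1, f@B3, f@B5} | OUT={a@B4, b@B3, b@B6, c@B2, d@B4, d@B6, e@B1, f@B5}
  B6: | IN={a@B4, b@B3, b@B6, c@B2, d@B4, d@B6, e@B1, f@B5} | OUT={a@B4, b@B6, c@B2, d@B6, e@B1, f@B5}
  B7: | IN={a@B4, b@B6, c@B2, d@B6, e@B1, f@B5} | OUT={a@B4, b@B6, c@B7, d@B6, e@B1, f@B5}
  B8: | IN={a@B4, b@B6, c@B7, d@B6, e@B1, f@B5} | OUT={a@B4, b@B8, c@B8, d@B6, e@B1, f@B5}

Merge at B6: IN[B6] = OUT[B5] = {a@B4, b@B3, b@B6, c@B2, d@B4, d@B6, e@B1, f@B5}
Applying B6's transfer function to that IN value gives OUT[B6] (row B6 above).

Answer: {a@B4, b@B6, c@B2, d@B6, e@B1, f@B5}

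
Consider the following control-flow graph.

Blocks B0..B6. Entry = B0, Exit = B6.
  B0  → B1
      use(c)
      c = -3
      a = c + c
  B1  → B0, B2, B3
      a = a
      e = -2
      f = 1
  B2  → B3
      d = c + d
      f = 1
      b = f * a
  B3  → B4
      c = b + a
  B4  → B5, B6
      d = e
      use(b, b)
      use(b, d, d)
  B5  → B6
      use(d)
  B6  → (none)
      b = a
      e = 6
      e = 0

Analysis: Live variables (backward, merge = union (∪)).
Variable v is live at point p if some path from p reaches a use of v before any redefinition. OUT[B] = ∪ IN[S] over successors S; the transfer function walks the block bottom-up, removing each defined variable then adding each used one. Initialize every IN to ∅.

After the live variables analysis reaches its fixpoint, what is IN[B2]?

Answer: {a, c, d, e}

Working:
Fixpoint table:
  B0:   IN={b, c, d}   OUT={a, b, c, d}
  B1:   IN={a, b, c, d}   OUT={a, b, c, d, e}
  B2:   IN={a, c, d, e}   OUT={a, b, e}
  B3:   IN={a, b, e}   OUT={a, b, e}
  B4:   IN={a, b, e}   OUT={a, d}
  B5:   IN={a, d}   OUT={a}
  B6:   IN={a}   OUT={}

Merge at B2: OUT[B2] = IN[B3] = {a, b, e}
Applying B2's transfer function to that OUT value gives IN[B2] (row B2 above).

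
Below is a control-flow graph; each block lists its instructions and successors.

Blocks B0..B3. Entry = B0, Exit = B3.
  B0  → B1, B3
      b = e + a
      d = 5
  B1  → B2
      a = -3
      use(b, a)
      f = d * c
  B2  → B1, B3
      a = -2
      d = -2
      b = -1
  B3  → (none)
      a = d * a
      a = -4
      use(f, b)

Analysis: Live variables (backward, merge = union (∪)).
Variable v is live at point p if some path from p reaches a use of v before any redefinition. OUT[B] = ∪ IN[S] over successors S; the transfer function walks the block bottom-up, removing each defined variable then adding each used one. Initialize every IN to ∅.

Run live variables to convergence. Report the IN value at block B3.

Per-block solution:
  B0: | IN={a, c, e, f} | OUT={a, b, c, d, f}
  B1: | IN={b, c, d} | OUT={c, f}
  B2: | IN={c, f} | OUT={a, b, c, d, f}
  B3: | IN={a, b, d, f} | OUT={}

B3 is the boundary node: OUT[B3] = {}
Applying B3's transfer function to that OUT value gives IN[B3] (row B3 above).

Answer: {a, b, d, f}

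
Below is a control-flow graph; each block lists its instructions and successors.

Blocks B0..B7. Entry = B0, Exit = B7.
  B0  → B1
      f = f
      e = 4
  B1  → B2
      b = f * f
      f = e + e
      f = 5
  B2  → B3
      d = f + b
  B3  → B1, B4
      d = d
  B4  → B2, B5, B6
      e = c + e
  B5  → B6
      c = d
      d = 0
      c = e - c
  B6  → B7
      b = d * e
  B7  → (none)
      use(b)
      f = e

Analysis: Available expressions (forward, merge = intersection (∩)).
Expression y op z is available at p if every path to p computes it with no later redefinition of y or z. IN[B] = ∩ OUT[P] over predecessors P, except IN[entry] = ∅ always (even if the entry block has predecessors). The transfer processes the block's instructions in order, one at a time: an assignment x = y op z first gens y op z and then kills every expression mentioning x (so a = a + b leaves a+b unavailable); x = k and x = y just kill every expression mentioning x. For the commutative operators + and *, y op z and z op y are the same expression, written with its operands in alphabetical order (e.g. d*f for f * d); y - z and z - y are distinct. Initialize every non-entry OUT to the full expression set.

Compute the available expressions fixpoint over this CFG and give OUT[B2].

Converged values:
  B0:   IN={}   OUT={}
  B1:   IN={}   OUT={e+e}
  B2:   IN={}   OUT={b+f}
  B3:   IN={b+f}   OUT={b+f}
  B4:   IN={b+f}   OUT={b+f}
  B5:   IN={b+f}   OUT={b+f}
  B6:   IN={b+f}   OUT={d*e}
  B7:   IN={d*e}   OUT={d*e}

Merge at B2: IN[B2] = OUT[B1] ∩ OUT[B4] = {}
Applying B2's transfer function to that IN value gives OUT[B2] (row B2 above).

Answer: {b+f}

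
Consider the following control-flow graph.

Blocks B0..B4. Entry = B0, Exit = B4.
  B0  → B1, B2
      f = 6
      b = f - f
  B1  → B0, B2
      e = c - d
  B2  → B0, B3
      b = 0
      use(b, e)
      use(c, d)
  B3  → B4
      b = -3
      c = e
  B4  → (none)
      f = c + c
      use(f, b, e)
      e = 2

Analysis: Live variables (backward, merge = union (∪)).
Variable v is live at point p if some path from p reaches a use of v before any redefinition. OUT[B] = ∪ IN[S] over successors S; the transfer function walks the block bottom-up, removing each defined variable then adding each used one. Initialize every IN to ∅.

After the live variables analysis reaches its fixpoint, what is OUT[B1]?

Answer: {c, d, e}

Trace:
Per-block solution:
  B0:   IN={c, d, e}   OUT={c, d, e}
  B1:   IN={c, d}   OUT={c, d, e}
  B2:   IN={c, d, e}   OUT={c, d, e}
  B3:   IN={e}   OUT={b, c, e}
  B4:   IN={b, c, e}   OUT={}

Merge at B1: OUT[B1] = IN[B0] ⊔ IN[B2] = {c, d, e}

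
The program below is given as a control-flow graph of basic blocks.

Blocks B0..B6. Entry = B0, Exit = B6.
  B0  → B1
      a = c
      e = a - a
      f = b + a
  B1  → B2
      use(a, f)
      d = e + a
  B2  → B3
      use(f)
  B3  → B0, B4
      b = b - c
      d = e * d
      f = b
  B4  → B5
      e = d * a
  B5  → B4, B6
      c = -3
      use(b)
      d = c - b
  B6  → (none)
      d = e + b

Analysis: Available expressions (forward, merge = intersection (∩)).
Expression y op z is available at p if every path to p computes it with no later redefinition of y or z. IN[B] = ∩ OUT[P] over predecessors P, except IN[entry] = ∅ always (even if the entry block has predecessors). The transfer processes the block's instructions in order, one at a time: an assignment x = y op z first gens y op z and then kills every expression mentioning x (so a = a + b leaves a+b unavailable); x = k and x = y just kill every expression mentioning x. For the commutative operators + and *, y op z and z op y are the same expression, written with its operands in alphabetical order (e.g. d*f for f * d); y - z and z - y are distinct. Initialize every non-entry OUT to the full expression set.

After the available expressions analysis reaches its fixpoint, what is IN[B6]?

Answer: {a-a, c-b}

Working:
Fixpoint table:
  B0:   IN={}   OUT={a+b, a-a}
  B1:   IN={a+b, a-a}   OUT={a+b, a+e, a-a}
  B2:   IN={a+b, a+e, a-a}   OUT={a+b, a+e, a-a}
  B3:   IN={a+b, a+e, a-a}   OUT={a+e, a-a}
  B4:   IN={a-a}   OUT={a*d, a-a}
  B5:   IN={a*d, a-a}   OUT={a-a, c-b}
  B6:   IN={a-a, c-b}   OUT={a-a, b+e, c-b}

Merge at B6: IN[B6] = OUT[B5] = {a-a, c-b}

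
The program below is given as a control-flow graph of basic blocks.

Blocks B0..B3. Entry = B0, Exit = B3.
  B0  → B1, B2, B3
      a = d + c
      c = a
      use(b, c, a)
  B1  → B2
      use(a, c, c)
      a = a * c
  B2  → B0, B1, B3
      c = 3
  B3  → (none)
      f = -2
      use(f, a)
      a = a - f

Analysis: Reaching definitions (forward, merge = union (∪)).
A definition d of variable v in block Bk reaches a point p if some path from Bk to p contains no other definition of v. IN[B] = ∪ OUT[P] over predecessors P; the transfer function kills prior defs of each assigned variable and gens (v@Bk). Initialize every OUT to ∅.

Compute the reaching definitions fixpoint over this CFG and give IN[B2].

Fixpoint table:
  B0:  IN={a@B0, a@B1, c@B2}  OUT={a@B0, c@B0}
  B1:  IN={a@B0, a@B1, c@B0, c@B2}  OUT={a@B1, c@B0, c@B2}
  B2:  IN={a@B0, a@B1, c@B0, c@B2}  OUT={a@B0, a@B1, c@B2}
  B3:  IN={a@B0, a@B1, c@B0, c@B2}  OUT={a@B3, c@B0, c@B2, f@B3}

Merge at B2: IN[B2] = OUT[B0] ⊔ OUT[B1] = {a@B0, a@B1, c@B0, c@B2}

Answer: {a@B0, a@B1, c@B0, c@B2}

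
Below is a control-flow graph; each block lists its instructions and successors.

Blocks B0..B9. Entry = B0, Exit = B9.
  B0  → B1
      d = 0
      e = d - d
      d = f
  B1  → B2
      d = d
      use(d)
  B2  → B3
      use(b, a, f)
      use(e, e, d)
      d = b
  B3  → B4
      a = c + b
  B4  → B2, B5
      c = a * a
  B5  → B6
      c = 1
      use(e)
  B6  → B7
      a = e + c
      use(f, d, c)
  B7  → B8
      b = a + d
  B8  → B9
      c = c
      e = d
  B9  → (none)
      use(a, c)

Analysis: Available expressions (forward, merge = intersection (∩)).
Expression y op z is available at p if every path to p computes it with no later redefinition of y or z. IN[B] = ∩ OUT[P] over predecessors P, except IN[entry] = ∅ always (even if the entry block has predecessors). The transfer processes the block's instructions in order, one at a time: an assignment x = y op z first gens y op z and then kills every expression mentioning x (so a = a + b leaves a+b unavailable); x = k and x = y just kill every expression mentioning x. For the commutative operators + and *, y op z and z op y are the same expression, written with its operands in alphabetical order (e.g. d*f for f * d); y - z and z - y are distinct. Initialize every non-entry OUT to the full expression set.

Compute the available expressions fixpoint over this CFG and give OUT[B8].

Fixpoint table:
  B0:   IN={}   OUT={}
  B1:   IN={}   OUT={}
  B2:   IN={}   OUT={}
  B3:   IN={}   OUT={b+c}
  B4:   IN={b+c}   OUT={a*a}
  B5:   IN={a*a}   OUT={a*a}
  B6:   IN={a*a}   OUT={c+e}
  B7:   IN={c+e}   OUT={a+d, c+e}
  B8:   IN={a+d, c+e}   OUT={a+d}
  B9:   IN={a+d}   OUT={a+d}

Merge at B8: IN[B8] = OUT[B7] = {a+d, c+e}
Applying B8's transfer function to that IN value gives OUT[B8] (row B8 above).

Answer: {a+d}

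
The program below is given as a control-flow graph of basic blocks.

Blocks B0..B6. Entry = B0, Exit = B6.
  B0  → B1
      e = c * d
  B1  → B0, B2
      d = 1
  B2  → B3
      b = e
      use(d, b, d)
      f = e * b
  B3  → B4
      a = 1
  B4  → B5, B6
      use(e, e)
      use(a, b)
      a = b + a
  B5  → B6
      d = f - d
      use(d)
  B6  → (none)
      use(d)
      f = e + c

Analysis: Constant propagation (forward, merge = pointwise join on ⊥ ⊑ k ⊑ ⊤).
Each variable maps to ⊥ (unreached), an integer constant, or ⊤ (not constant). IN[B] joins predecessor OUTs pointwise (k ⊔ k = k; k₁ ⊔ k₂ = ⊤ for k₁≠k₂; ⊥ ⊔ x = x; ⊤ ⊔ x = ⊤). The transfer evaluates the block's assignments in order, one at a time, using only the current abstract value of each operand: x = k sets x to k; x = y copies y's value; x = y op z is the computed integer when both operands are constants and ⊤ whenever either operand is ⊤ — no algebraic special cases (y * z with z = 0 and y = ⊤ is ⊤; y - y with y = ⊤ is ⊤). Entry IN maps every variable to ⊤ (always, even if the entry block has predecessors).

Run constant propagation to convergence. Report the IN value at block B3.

Answer: {a: ⊤, b: ⊤, c: ⊤, d: 1, e: ⊤, f: ⊤}

Working:
Per-block solution:
  B0:  IN=(all ⊤)  OUT=(all ⊤)
  B1:  IN=(all ⊤)  OUT={d:1; rest ⊤}
  B2:  IN={d:1; rest ⊤}  OUT={d:1; rest ⊤}
  B3:  IN={d:1; rest ⊤}  OUT={a:1, d:1; rest ⊤}
  B4:  IN={a:1, d:1; rest ⊤}  OUT={d:1; rest ⊤}
  B5:  IN={d:1; rest ⊤}  OUT=(all ⊤)
  B6:  IN=(all ⊤)  OUT=(all ⊤)

Merge at B3: IN[B3] = OUT[B2] = {a: ⊤, b: ⊤, c: ⊤, d: 1, e: ⊤, f: ⊤}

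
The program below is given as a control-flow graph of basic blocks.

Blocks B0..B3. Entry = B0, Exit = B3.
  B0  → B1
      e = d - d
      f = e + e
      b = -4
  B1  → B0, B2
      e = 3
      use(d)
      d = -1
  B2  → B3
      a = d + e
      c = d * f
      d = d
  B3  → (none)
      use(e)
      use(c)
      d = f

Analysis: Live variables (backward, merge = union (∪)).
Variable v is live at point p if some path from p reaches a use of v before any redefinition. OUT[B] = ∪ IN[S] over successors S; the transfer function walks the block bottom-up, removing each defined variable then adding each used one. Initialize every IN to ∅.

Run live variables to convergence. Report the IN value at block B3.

Per-block solution:
  B0:   IN={d}   OUT={d, f}
  B1:   IN={d, f}   OUT={d, e, f}
  B2:   IN={d, e, f}   OUT={c, e, f}
  B3:   IN={c, e, f}   OUT={}

B3 is the boundary node: OUT[B3] = {}
Applying B3's transfer function to that OUT value gives IN[B3] (row B3 above).

Answer: {c, e, f}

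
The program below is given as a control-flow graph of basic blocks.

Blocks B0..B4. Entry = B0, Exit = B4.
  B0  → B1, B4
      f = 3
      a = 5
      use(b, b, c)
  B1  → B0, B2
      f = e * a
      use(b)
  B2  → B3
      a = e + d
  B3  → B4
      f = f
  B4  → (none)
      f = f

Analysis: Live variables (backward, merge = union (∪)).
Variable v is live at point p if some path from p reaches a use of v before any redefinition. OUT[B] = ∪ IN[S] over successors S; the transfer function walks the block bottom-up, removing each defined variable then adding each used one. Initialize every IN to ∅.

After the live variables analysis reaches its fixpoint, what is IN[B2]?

Answer: {d, e, f}

Trace:
Converged values:
  B0: | IN={b, c, d, e} | OUT={a, b, c, d, e, f}
  B1: | IN={a, b, c, d, e} | OUT={b, c, d, e, f}
  B2: | IN={d, e, f} | OUT={f}
  B3: | IN={f} | OUT={f}
  B4: | IN={f} | OUT={}

Merge at B2: OUT[B2] = IN[B3] = {f}
Applying B2's transfer function to that OUT value gives IN[B2] (row B2 above).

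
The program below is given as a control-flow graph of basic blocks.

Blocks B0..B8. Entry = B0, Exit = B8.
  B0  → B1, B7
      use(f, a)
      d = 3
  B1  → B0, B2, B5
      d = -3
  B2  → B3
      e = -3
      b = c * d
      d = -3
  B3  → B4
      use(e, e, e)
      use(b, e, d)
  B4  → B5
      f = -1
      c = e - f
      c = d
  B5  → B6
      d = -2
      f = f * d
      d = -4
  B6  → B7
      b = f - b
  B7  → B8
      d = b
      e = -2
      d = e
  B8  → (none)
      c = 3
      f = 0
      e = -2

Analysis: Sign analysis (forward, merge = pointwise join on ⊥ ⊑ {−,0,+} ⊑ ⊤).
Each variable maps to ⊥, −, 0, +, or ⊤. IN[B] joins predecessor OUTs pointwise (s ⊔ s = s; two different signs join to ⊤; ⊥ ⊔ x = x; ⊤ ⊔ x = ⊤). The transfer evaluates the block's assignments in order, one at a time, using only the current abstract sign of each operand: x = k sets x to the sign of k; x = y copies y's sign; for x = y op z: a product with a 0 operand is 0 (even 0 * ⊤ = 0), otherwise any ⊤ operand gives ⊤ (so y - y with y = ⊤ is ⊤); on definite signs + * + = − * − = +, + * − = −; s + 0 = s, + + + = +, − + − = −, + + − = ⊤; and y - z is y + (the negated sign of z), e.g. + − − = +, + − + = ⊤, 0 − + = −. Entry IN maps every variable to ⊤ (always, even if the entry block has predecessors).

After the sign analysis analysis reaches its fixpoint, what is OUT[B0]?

Fixpoint table:
  B0:   IN=(all ⊤)   OUT={d:+; rest ⊤}
  B1:   IN={d:+; rest ⊤}   OUT={d:-; rest ⊤}
  B2:   IN={d:-; rest ⊤}   OUT={d:-, e:-; rest ⊤}
  B3:   IN={d:-, e:-; rest ⊤}   OUT={d:-, e:-; rest ⊤}
  B4:   IN={d:-, e:-; rest ⊤}   OUT={c:-, d:-, e:-, f:-; rest ⊤}
  B5:   IN={d:-; rest ⊤}   OUT={d:-; rest ⊤}
  B6:   IN={d:-; rest ⊤}   OUT={d:-; rest ⊤}
  B7:   IN=(all ⊤)   OUT={d:-, e:-; rest ⊤}
  B8:   IN={d:-, e:-; rest ⊤}   OUT={c:+, d:-, e:-, f:0; rest ⊤}

Merge at B0 (entry node, so the boundary value (all ⊤) is joined with the incoming edge(s)): IN[B0] = (all ⊤) ⊔ OUT[B1] = {a: ⊤, b: ⊤, c: ⊤, d: ⊤, e: ⊤, f: ⊤}
Applying B0's transfer function to that IN value gives OUT[B0] (row B0 above).

Answer: {a: ⊤, b: ⊤, c: ⊤, d: +, e: ⊤, f: ⊤}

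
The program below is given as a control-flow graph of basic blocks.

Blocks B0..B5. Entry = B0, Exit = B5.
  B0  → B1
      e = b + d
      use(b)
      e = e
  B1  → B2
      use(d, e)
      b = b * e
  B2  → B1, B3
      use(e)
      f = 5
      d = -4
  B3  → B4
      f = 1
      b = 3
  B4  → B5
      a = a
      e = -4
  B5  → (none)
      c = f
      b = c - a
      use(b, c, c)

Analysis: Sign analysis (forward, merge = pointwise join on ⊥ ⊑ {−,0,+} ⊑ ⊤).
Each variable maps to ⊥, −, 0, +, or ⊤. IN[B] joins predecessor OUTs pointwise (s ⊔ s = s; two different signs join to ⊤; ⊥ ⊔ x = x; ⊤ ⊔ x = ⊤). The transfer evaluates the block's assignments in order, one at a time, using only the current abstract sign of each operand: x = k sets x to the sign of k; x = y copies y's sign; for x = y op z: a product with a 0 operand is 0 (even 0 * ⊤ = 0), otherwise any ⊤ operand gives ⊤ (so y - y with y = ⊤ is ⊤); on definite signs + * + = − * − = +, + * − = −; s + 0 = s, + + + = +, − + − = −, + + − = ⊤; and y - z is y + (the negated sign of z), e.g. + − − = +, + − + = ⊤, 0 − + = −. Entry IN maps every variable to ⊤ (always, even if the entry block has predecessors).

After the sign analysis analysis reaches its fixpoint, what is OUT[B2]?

Per-block solution:
  B0:  IN=(all ⊤)  OUT=(all ⊤)
  B1:  IN=(all ⊤)  OUT=(all ⊤)
  B2:  IN=(all ⊤)  OUT={d:-, f:+; rest ⊤}
  B3:  IN={d:-, f:+; rest ⊤}  OUT={b:+, d:-, f:+; rest ⊤}
  B4:  IN={b:+, d:-, f:+; rest ⊤}  OUT={b:+, d:-, e:-, f:+; rest ⊤}
  B5:  IN={b:+, d:-, e:-, f:+; rest ⊤}  OUT={c:+, d:-, e:-, f:+; rest ⊤}

Merge at B2: IN[B2] = OUT[B1] = {a: ⊤, b: ⊤, c: ⊤, d: ⊤, e: ⊤, f: ⊤}
Applying B2's transfer function to that IN value gives OUT[B2] (row B2 above).

Answer: {a: ⊤, b: ⊤, c: ⊤, d: -, e: ⊤, f: +}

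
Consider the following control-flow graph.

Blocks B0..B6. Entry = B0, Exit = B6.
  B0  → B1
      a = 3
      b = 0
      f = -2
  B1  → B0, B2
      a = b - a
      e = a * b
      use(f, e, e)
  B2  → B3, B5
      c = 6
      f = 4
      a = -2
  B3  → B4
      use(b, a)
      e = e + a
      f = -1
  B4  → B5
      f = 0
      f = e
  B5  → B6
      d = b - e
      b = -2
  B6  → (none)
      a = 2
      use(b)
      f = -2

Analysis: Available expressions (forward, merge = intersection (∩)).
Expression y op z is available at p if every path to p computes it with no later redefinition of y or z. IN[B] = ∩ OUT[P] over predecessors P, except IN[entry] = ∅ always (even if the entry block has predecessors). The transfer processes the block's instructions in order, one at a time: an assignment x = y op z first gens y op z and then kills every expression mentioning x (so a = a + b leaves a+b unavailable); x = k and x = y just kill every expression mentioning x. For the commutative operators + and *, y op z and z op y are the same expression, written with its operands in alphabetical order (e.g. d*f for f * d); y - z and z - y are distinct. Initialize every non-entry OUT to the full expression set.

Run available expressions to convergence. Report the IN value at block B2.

Answer: {a*b}

Trace:
Converged values:
  B0:   IN={}   OUT={}
  B1:   IN={}   OUT={a*b}
  B2:   IN={a*b}   OUT={}
  B3:   IN={}   OUT={}
  B4:   IN={}   OUT={}
  B5:   IN={}   OUT={}
  B6:   IN={}   OUT={}

Merge at B2: IN[B2] = OUT[B1] = {a*b}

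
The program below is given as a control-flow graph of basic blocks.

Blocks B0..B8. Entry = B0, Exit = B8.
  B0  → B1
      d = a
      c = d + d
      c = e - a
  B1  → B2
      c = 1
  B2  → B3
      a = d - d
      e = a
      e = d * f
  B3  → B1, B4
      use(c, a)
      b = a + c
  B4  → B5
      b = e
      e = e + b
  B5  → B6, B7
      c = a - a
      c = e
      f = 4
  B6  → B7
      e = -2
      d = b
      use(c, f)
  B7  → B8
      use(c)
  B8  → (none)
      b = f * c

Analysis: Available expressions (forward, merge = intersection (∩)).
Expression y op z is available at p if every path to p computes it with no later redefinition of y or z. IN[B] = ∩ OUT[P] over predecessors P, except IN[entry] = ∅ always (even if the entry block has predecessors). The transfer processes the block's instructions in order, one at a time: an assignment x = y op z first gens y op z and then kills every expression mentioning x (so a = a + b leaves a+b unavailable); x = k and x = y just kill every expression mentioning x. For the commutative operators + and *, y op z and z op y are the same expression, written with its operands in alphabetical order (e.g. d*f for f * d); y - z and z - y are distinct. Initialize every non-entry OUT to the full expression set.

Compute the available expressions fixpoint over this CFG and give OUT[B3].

Per-block solution:
  B0:   IN={}   OUT={d+d, e-a}
  B1:   IN={d+d}   OUT={d+d}
  B2:   IN={d+d}   OUT={d*f, d+d, d-d}
  B3:   IN={d*f, d+d, d-d}   OUT={a+c, d*f, d+d, d-d}
  B4:   IN={a+c, d*f, d+d, d-d}   OUT={a+c, d*f, d+d, d-d}
  B5:   IN={a+c, d*f, d+d, d-d}   OUT={a-a, d+d, d-d}
  B6:   IN={a-a, d+d, d-d}   OUT={a-a}
  B7:   IN={a-a}   OUT={a-a}
  B8:   IN={a-a}   OUT={a-a, c*f}

Merge at B3: IN[B3] = OUT[B2] = {d*f, d+d, d-d}
Applying B3's transfer function to that IN value gives OUT[B3] (row B3 above).

Answer: {a+c, d*f, d+d, d-d}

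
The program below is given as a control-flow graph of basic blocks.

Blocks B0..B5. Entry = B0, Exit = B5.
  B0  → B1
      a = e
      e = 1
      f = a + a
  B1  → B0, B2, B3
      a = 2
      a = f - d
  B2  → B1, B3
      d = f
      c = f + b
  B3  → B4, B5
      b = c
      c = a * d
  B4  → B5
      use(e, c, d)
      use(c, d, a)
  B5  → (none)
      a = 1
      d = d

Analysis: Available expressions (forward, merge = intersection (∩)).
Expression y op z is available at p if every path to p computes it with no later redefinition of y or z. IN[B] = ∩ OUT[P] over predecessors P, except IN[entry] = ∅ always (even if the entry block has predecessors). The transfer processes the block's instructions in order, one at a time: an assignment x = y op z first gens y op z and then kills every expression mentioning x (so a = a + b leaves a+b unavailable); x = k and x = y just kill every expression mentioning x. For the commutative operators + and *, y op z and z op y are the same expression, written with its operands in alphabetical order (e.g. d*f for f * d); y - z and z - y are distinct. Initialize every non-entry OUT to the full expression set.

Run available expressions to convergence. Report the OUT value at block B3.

Converged values:
  B0:   IN={}   OUT={a+a}
  B1:   IN={}   OUT={f-d}
  B2:   IN={f-d}   OUT={b+f}
  B3:   IN={}   OUT={a*d}
  B4:   IN={a*d}   OUT={a*d}
  B5:   IN={a*d}   OUT={}

Merge at B3: IN[B3] = OUT[B1] ∩ OUT[B2] = {}
Applying B3's transfer function to that IN value gives OUT[B3] (row B3 above).

Answer: {a*d}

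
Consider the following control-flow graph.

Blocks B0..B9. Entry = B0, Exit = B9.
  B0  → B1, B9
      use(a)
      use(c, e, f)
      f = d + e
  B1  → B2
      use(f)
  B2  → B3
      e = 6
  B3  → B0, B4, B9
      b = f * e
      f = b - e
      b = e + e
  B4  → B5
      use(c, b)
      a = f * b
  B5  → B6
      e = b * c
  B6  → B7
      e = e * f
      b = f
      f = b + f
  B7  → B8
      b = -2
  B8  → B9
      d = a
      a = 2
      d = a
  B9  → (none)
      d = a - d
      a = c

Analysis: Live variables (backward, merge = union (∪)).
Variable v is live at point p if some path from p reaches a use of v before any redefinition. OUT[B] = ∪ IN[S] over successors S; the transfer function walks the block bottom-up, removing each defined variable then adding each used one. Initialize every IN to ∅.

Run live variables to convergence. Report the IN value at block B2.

Per-block solution:
  B0:   IN={a, c, d, e, f}   OUT={a, c, d, f}
  B1:   IN={a, c, d, f}   OUT={a, c, d, f}
  B2:   IN={a, c, d, f}   OUT={a, c, d, e, f}
  B3:   IN={a, c, d, e, f}   OUT={a, b, c, d, e, f}
  B4:   IN={b, c, f}   OUT={a, b, c, f}
  B5:   IN={a, b, c, f}   OUT={a, c, e, f}
  B6:   IN={a, c, e, f}   OUT={a, c}
  B7:   IN={a, c}   OUT={a, c}
  B8:   IN={a, c}   OUT={a, c, d}
  B9:   IN={a, c, d}   OUT={}

Merge at B2: OUT[B2] = IN[B3] = {a, c, d, e, f}
Applying B2's transfer function to that OUT value gives IN[B2] (row B2 above).

Answer: {a, c, d, f}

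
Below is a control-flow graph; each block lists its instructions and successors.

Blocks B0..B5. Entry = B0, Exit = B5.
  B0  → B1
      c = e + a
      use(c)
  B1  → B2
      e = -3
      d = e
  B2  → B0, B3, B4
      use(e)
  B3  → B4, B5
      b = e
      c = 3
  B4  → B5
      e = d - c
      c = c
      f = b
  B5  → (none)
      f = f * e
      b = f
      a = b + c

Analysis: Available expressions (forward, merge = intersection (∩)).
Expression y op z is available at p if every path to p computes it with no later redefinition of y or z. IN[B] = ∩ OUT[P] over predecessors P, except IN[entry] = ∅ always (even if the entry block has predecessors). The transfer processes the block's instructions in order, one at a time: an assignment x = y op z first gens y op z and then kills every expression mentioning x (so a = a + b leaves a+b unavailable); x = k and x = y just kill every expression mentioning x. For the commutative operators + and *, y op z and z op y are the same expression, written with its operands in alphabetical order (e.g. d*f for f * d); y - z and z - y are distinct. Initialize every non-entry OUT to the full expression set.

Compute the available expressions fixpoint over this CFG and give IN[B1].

Fixpoint table:
  B0: | IN={} | OUT={a+e}
  B1: | IN={a+e} | OUT={}
  B2: | IN={} | OUT={}
  B3: | IN={} | OUT={}
  B4: | IN={} | OUT={}
  B5: | IN={} | OUT={b+c}

Merge at B1: IN[B1] = OUT[B0] = {a+e}

Answer: {a+e}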